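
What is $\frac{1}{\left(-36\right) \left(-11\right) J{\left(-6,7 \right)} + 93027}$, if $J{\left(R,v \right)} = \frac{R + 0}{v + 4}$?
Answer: $\frac{1}{92811} \approx 1.0775 \cdot 10^{-5}$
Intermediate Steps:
$J{\left(R,v \right)} = \frac{R}{4 + v}$
$\frac{1}{\left(-36\right) \left(-11\right) J{\left(-6,7 \right)} + 93027} = \frac{1}{\left(-36\right) \left(-11\right) \left(- \frac{6}{4 + 7}\right) + 93027} = \frac{1}{396 \left(- \frac{6}{11}\right) + 93027} = \frac{1}{-216 + 93027} = \frac{1}{92811}$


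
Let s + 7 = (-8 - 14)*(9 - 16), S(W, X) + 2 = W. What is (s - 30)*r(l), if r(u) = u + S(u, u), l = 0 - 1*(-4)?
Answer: 702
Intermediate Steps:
S(W, X) = -2 + W
l = 4 (l = 0 + 4 = 4)
s = 147 (s = -7 + (-8 - 14)*(9 - 16) = -7 - 22*(-7) = -7 + 154 = 147)
r(u) = -2 + 2*u (r(u) = u + (-2 + u) = -2 + 2*u)
(s - 30)*r(l) = (147 - 30)*(-2 + 2*4) = 117*(-2 + 8) = 117*6 = 702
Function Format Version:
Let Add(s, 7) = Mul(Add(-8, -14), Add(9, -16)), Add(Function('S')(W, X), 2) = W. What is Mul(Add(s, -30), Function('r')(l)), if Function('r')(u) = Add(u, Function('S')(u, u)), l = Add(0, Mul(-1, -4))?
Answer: 702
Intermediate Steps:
Function('S')(W, X) = Add(-2, W)
l = 4 (l = Add(0, 4) = 4)
s = 147 (s = Add(-7, Mul(Add(-8, -14), Add(9, -16))) = Add(-7, Mul(-22, -7)) = Add(-7, 154) = 147)
Function('r')(u) = Add(-2, Mul(2, u)) (Function('r')(u) = Add(u, Add(-2, u)) = Add(-2, Mul(2, u)))
Mul(Add(s, -30), Function('r')(l)) = Mul(Add(147, -30), Add(-2, Mul(2, 4))) = Mul(117, Add(-2, 8)) = Mul(117, 6) = 702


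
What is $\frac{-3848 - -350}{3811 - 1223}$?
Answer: $- \frac{1749}{1294} \approx -1.3516$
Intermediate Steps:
$\frac{-3848 - -350}{3811 - 1223} = \frac{-3848 + 350}{2588} = \left(-3498\right) \frac{1}{2588} = - \frac{1749}{1294}$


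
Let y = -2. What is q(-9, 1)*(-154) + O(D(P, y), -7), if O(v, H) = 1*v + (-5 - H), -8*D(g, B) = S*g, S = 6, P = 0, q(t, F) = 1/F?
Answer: -152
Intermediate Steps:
D(g, B) = -3*g/4
O(v, H) = -5 + v - H (O(v, H) = v + (-5 - H) = -5 + v - H)
q(-9, 1)*(-154) + O(D(P, y), -7) = -154/1 + (-5 - ¾*0 - 1*(-7)) = 1*(-154) + (-5 + 0 + 7) = -154 + 2 = -152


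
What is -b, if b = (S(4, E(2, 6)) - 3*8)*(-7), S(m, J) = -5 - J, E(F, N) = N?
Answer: -245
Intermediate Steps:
b = 245 (b = ((-5 - 1*6) - 3*8)*(-7) = ((-5 - 6) - 24)*(-7) = (-11 - 24)*(-7) = -35*(-7) = 245)
-b = -1*245 = -245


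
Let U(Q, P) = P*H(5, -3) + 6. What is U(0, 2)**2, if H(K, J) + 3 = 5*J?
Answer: 900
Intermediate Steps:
H(K, J) = -3 + 5*J
U(Q, P) = 6 - 18*P (U(Q, P) = P*(-3 + 5*(-3)) + 6 = P*(-3 - 15) + 6 = P*(-18) + 6 = -18*P + 6 = 6 - 18*P)
U(0, 2)**2 = (6 - 18*2)**2 = (6 - 36)**2 = (-30)**2 = 900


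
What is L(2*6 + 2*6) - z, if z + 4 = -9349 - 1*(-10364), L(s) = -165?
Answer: -1176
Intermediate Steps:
z = 1011 (z = -4 + (-9349 - 1*(-10364)) = -4 + (-9349 + 10364) = -4 + 1015 = 1011)
L(2*6 + 2*6) - z = -165 - 1*1011 = -165 - 1011 = -1176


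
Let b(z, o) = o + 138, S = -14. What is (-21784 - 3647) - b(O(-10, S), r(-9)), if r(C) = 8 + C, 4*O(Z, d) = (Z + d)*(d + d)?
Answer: -25568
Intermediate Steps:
O(Z, d) = d*(Z + d)/2 (O(Z, d) = ((Z + d)*(d + d))/4 = ((Z + d)*(2*d))/4 = (2*d*(Z + d))/4 = d*(Z + d)/2)
b(z, o) = 138 + o
(-21784 - 3647) - b(O(-10, S), r(-9)) = (-21784 - 3647) - (138 + (8 - 9)) = -25431 - (138 - 1) = -25431 - 1*137 = -25431 - 137 = -25568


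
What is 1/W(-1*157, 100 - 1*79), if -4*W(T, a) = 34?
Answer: -2/17 ≈ -0.11765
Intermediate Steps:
W(T, a) = -17/2 (W(T, a) = -1/4*34 = -17/2)
1/W(-1*157, 100 - 1*79) = 1/(-17/2) = -2/17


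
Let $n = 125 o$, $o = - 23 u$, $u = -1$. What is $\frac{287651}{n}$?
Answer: $\frac{287651}{2875} \approx 100.05$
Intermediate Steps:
$o = 23$ ($o = \left(-23\right) \left(-1\right) = 23$)
$n = 2875$ ($n = 125 \cdot 23 = 2875$)
$\frac{287651}{n} = \frac{287651}{2875}$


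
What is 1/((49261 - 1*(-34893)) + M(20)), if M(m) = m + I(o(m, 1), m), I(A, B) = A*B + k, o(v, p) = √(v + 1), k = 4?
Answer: 42089/3542963642 - 5*√21/1771481821 ≈ 1.1867e-5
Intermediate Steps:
o(v, p) = √(1 + v)
I(A, B) = 4 + A*B (I(A, B) = A*B + 4 = 4 + A*B)
M(m) = 4 + m + m*√(1 + m) (M(m) = m + (4 + √(1 + m)*m) = m + (4 + m*√(1 + m)) = 4 + m + m*√(1 + m))
1/((49261 - 1*(-34893)) + M(20)) = 1/((49261 - 1*(-34893)) + (4 + 20 + 20*√(1 + 20))) = 1/((49261 + 34893) + (4 + 20 + 20*√21)) = 1/(84154 + (24 + 20*√21)) = 1/(84178 + 20*√21)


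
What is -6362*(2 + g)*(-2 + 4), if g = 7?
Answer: -114516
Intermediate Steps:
-6362*(2 + g)*(-2 + 4) = -6362*(2 + 7)*(-2 + 4) = -57258*2 = -6362*18 = -114516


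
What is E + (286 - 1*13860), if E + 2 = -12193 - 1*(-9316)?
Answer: -16453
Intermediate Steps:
E = -2879 (E = -2 + (-12193 - 1*(-9316)) = -2 + (-12193 + 9316) = -2 - 2877 = -2879)
E + (286 - 1*13860) = -2879 + (286 - 1*13860) = -2879 + (286 - 13860) = -2879 - 13574 = -16453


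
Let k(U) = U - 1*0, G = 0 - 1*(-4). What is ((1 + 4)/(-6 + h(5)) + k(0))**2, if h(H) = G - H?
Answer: 25/49 ≈ 0.51020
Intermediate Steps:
G = 4 (G = 0 + 4 = 4)
h(H) = 4 - H
k(U) = U (k(U) = U + 0 = U)
((1 + 4)/(-6 + h(5)) + k(0))**2 = ((1 + 4)/(-6 + (4 - 1*5)) + 0)**2 = (5/(-6 + (4 - 5)) + 0)**2 = (5/(-6 - 1) + 0)**2 = (5/(-7) + 0)**2 = (5*(-1/7) + 0)**2 = (-5/7 + 0)**2 = (-5/7)**2 = 25/49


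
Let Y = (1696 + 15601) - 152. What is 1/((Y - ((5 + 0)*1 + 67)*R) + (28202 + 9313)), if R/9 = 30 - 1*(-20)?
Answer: 1/22260 ≈ 4.4924e-5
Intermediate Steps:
Y = 17145 (Y = 17297 - 152 = 17145)
R = 450 (R = 9*(30 - 1*(-20)) = 9*(30 + 20) = 9*50 = 450)
1/((Y - ((5 + 0)*1 + 67)*R) + (28202 + 9313)) = 1/((17145 - ((5 + 0)*1 + 67)*450) + (28202 + 9313)) = 1/((17145 - (5*1 + 67)*450) + 37515) = 1/((17145 - (5 + 67)*450) + 37515) = 1/((17145 - 72*450) + 37515) = 1/((17145 - 1*32400) + 37515) = 1/((17145 - 32400) + 37515) = 1/(-15255 + 37515) = 1/22260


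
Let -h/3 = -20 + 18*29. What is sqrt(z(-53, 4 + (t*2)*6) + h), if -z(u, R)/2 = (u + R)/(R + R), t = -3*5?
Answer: I*sqrt(2918135)/44 ≈ 38.824*I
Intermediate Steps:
t = -15
z(u, R) = -(R + u)/R (z(u, R) = -2*(u + R)/(R + R) = -2*(R + u)/(2*R) = -2*(R + u)*1/(2*R) = -(R + u)/R)
h = -1506 (h = -3*(-20 + 18*29) = -3*(-20 + 522) = -3*502 = -1506)
sqrt(z(-53, 4 + (t*2)*6) + h) = sqrt((-(4 - 15*2*6) - 1*(-53))/(4 - 15*2*6) - 1506) = sqrt((-(4 - 30*6) + 53)/(4 - 30*6) - 1506) = sqrt((-(4 - 180) + 53)/(4 - 180) - 1506) = sqrt((-1*(-176) + 53)/(-176) - 1506) = sqrt(-(176 + 53)/176 - 1506) = sqrt(-1/176*229 - 1506) = sqrt(-229/176 - 1506) = sqrt(-265285/176) = I*sqrt(2918135)/44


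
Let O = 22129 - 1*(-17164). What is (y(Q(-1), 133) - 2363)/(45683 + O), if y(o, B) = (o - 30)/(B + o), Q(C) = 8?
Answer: -333205/11981616 ≈ -0.027810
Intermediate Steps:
O = 39293 (O = 22129 + 17164 = 39293)
y(o, B) = (-30 + o)/(B + o)
(y(Q(-1), 133) - 2363)/(45683 + O) = ((-30 + 8)/(133 + 8) - 2363)/(45683 + 39293) = (-22/141 - 2363)/84976 = ((1/141)*(-22) - 2363)*(1/84976) = (-22/141 - 2363)*(1/84976) = -333205/141*1/84976 = -333205/11981616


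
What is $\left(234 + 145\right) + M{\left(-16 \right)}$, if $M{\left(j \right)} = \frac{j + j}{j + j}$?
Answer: $380$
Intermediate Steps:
$M{\left(j \right)} = 1$ ($M{\left(j \right)} = \frac{2 j}{2 j} = 2 j \frac{1}{2 j} = 1$)
$\left(234 + 145\right) + M{\left(-16 \right)} = \left(234 + 145\right) + 1 = 379 + 1 = 380$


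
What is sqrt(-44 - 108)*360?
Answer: 720*I*sqrt(38) ≈ 4438.4*I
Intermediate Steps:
sqrt(-44 - 108)*360 = sqrt(-152)*360 = (2*I*sqrt(38))*360 = 720*I*sqrt(38)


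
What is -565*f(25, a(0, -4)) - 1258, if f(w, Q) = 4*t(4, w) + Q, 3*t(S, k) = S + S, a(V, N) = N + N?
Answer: -8294/3 ≈ -2764.7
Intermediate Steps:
a(V, N) = 2*N
t(S, k) = 2*S/3 (t(S, k) = (S + S)/3 = (2*S)/3 = 2*S/3)
f(w, Q) = 32/3 + Q (f(w, Q) = 4*((⅔)*4) + Q = 4*(8/3) + Q = 32/3 + Q)
-565*f(25, a(0, -4)) - 1258 = -565*(32/3 + 2*(-4)) - 1258 = -565*(32/3 - 8) - 1258 = -565*8/3 - 1258 = -4520/3 - 1258 = -8294/3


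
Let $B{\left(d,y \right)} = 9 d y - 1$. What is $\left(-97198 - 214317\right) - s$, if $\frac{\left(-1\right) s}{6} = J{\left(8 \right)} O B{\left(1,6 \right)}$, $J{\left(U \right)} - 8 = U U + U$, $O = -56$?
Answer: $-1736155$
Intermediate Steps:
$B{\left(d,y \right)} = -1 + 9 d y$ ($B{\left(d,y \right)} = 9 d y - 1 = -1 + 9 d y$)
$J{\left(U \right)} = 8 + U + U^{2}$ ($J{\left(U \right)} = 8 + \left(U U + U\right) = 8 + \left(U^{2} + U\right) = 8 + \left(U + U^{2}\right) = 8 + U + U^{2}$)
$s = 1424640$ ($s = - 6 \left(8 + 8 + 8^{2}\right) \left(-56\right) \left(-1 + 9 \cdot 1 \cdot 6\right) = - 6 \left(8 + 8 + 64\right) \left(-56\right) \left(-1 + 54\right) = - 6 \cdot 80 \left(-56\right) 53 = - 6 \left(\left(-4480\right) 53\right) = \left(-6\right) \left(-237440\right) = 1424640$)
$\left(-97198 - 214317\right) - s = \left(-97198 - 214317\right) - 1424640 = -311515 - 1424640 = -1736155$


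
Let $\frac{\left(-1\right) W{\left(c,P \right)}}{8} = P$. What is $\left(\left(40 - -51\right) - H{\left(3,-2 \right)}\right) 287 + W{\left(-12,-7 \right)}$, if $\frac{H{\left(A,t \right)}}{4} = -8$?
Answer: $35357$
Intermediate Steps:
$H{\left(A,t \right)} = -32$ ($H{\left(A,t \right)} = 4 \left(-8\right) = -32$)
$W{\left(c,P \right)} = - 8 P$
$\left(\left(40 - -51\right) - H{\left(3,-2 \right)}\right) 287 + W{\left(-12,-7 \right)} = \left(\left(40 - -51\right) - -32\right) 287 - -56 = \left(\left(40 + 51\right) + 32\right) 287 + 56 = \left(91 + 32\right) 287 + 56 = 123 \cdot 287 + 56 = 35301 + 56 = 35357$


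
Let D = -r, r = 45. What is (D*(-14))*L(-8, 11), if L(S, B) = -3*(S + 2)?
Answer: 11340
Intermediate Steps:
L(S, B) = -6 - 3*S (L(S, B) = -3*(2 + S) = -6 - 3*S)
D = -45 (D = -1*45 = -45)
(D*(-14))*L(-8, 11) = (-45*(-14))*(-6 - 3*(-8)) = 630*(-6 + 24) = 630*18 = 11340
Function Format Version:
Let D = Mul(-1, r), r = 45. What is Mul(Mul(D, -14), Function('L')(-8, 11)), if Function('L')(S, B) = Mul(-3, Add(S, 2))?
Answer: 11340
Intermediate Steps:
Function('L')(S, B) = Add(-6, Mul(-3, S)) (Function('L')(S, B) = Mul(-3, Add(2, S)) = Add(-6, Mul(-3, S)))
D = -45 (D = Mul(-1, 45) = -45)
Mul(Mul(D, -14), Function('L')(-8, 11)) = Mul(Mul(-45, -14), Add(-6, Mul(-3, -8))) = Mul(630, Add(-6, 24)) = Mul(630, 18) = 11340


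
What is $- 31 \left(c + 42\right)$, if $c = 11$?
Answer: $-1643$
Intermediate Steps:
$- 31 \left(c + 42\right) = - 31 \left(11 + 42\right) = \left(-31\right) 53 = -1643$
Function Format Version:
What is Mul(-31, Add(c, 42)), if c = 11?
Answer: -1643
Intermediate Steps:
Mul(-31, Add(c, 42)) = Mul(-31, Add(11, 42)) = Mul(-31, 53) = -1643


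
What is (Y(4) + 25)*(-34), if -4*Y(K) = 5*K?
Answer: -680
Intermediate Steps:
Y(K) = -5*K/4
(Y(4) + 25)*(-34) = (-5/4*4 + 25)*(-34) = (-5 + 25)*(-34) = 20*(-34) = -680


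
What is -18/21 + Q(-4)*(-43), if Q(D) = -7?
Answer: 2101/7 ≈ 300.14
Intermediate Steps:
-18/21 + Q(-4)*(-43) = -18/21 - 7*(-43) = -18*1/21 + 301 = -6/7 + 301 = 2101/7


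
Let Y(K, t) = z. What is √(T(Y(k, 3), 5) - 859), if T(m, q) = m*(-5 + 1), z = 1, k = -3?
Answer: I*√863 ≈ 29.377*I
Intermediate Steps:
Y(K, t) = 1
T(m, q) = -4*m (T(m, q) = m*(-4) = -4*m)
√(T(Y(k, 3), 5) - 859) = √(-4*1 - 859) = √(-4 - 859) = √(-863) = I*√863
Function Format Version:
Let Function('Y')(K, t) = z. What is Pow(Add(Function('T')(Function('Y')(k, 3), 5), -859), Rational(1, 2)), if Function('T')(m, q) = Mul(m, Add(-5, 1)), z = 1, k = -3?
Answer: Mul(I, Pow(863, Rational(1, 2))) ≈ Mul(29.377, I)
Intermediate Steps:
Function('Y')(K, t) = 1
Function('T')(m, q) = Mul(-4, m) (Function('T')(m, q) = Mul(m, -4) = Mul(-4, m))
Pow(Add(Function('T')(Function('Y')(k, 3), 5), -859), Rational(1, 2)) = Pow(Add(Mul(-4, 1), -859), Rational(1, 2)) = Pow(Add(-4, -859), Rational(1, 2)) = Pow(-863, Rational(1, 2)) = Mul(I, Pow(863, Rational(1, 2)))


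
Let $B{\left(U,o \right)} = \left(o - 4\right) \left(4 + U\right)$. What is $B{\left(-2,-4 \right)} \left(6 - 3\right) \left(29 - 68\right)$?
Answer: $1872$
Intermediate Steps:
$B{\left(U,o \right)} = \left(-4 + o\right) \left(4 + U\right)$
$B{\left(-2,-4 \right)} \left(6 - 3\right) \left(29 - 68\right) = \left(-16 - -8 + 4 \left(-4\right) - -8\right) \left(6 - 3\right) \left(29 - 68\right) = \left(-16 + 8 - 16 + 8\right) 3 \left(-39\right) = \left(-16\right) 3 \left(-39\right) = \left(-48\right) \left(-39\right) = 1872$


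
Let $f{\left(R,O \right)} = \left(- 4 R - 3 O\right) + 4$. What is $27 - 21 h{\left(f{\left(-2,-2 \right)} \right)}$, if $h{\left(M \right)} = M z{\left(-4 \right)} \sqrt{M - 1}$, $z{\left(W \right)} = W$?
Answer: $27 + 1512 \sqrt{17} \approx 6261.1$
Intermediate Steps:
$f{\left(R,O \right)} = 4 - 4 R - 3 O$
$h{\left(M \right)} = - 4 M \sqrt{-1 + M}$ ($h{\left(M \right)} = M \left(-4\right) \sqrt{M - 1} = - 4 M \sqrt{-1 + M}$)
$27 - 21 h{\left(f{\left(-2,-2 \right)} \right)} = 27 - 21 \left(- 4 \left(4 - -8 - -6\right) \sqrt{-1 - -18}\right) = 27 - 21 \left(- 4 \left(4 + 8 + 6\right) \sqrt{-1 + \left(4 + 8 + 6\right)}\right) = 27 - 21 \left(\left(-4\right) 18 \sqrt{-1 + 18}\right) = 27 - 21 \left(\left(-4\right) 18 \sqrt{17}\right) = 27 - 21 \left(- 72 \sqrt{17}\right) = 27 + 1512 \sqrt{17}$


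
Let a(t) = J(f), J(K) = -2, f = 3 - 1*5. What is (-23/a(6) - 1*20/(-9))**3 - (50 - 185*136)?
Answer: 161510743/5832 ≈ 27694.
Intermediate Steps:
f = -2 (f = 3 - 5 = -2)
a(t) = -2
(-23/a(6) - 1*20/(-9))**3 - (50 - 185*136) = (-23/(-2) - 1*20/(-9))**3 - (50 - 185*136) = (-23*(-1/2) - 20*(-1/9))**3 - (50 - 25160) = (23/2 + 20/9)**3 - 1*(-25110) = (247/18)**3 + 25110 = 15069223/5832 + 25110 = 161510743/5832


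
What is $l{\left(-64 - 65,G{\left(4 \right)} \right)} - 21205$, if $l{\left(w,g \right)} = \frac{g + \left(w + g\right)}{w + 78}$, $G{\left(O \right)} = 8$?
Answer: $- \frac{1081342}{51} \approx -21203.0$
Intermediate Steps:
$l{\left(w,g \right)} = \frac{w + 2 g}{78 + w}$ ($l{\left(w,g \right)} = \frac{g + \left(g + w\right)}{78 + w} = \frac{w + 2 g}{78 + w}$)
$l{\left(-64 - 65,G{\left(4 \right)} \right)} - 21205 = \frac{\left(-64 - 65\right) + 2 \cdot 8}{78 - 129} - 21205 = \frac{-129 + 16}{78 - 129} - 21205 = \frac{1}{-51} \left(-113\right) - 21205 = \left(- \frac{1}{51}\right) \left(-113\right) - 21205 = \frac{113}{51} - 21205 = - \frac{1081342}{51}$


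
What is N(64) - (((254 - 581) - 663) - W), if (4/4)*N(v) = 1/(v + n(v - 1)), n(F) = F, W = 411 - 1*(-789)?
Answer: 278131/127 ≈ 2190.0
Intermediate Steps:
W = 1200 (W = 411 + 789 = 1200)
N(v) = 1/(-1 + 2*v) (N(v) = 1/(v + (v - 1)) = 1/(v + (-1 + v)) = 1/(-1 + 2*v))
N(64) - (((254 - 581) - 663) - W) = 1/(-1 + 2*64) - (((254 - 581) - 663) - 1*1200) = 1/(-1 + 128) - ((-327 - 663) - 1200) = 1/127 - (-990 - 1200) = 1/127 - 1*(-2190) = 1/127 + 2190 = 278131/127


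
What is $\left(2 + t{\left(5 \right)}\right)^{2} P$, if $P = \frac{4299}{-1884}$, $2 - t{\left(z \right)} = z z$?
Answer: $- \frac{631953}{628} \approx -1006.3$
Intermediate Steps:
$t{\left(z \right)} = 2 - z^{2}$ ($t{\left(z \right)} = 2 - z z = 2 - z^{2}$)
$P = - \frac{1433}{628}$ ($P = 4299 \left(- \frac{1}{1884}\right) = - \frac{1433}{628} \approx -2.2818$)
$\left(2 + t{\left(5 \right)}\right)^{2} P = \left(2 + \left(2 - 5^{2}\right)\right)^{2} \left(- \frac{1433}{628}\right) = \left(2 + \left(2 - 25\right)\right)^{2} \left(- \frac{1433}{628}\right) = \left(2 - 23\right)^{2} \left(- \frac{1433}{628}\right) = \left(-21\right)^{2} \left(- \frac{1433}{628}\right) = 441 \left(- \frac{1433}{628}\right) = - \frac{631953}{628}$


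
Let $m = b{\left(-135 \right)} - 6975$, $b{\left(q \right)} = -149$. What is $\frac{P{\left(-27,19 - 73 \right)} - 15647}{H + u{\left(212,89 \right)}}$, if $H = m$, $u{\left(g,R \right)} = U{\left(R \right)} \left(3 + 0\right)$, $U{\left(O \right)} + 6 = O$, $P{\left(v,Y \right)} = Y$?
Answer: $\frac{15701}{6875} \approx 2.2838$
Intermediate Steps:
$U{\left(O \right)} = -6 + O$
$u{\left(g,R \right)} = -18 + 3 R$ ($u{\left(g,R \right)} = \left(-6 + R\right) \left(3 + 0\right) = \left(-6 + R\right) 3 = -18 + 3 R$)
$m = -7124$ ($m = -149 - 6975 = -7124$)
$H = -7124$
$\frac{P{\left(-27,19 - 73 \right)} - 15647}{H + u{\left(212,89 \right)}} = \frac{\left(19 - 73\right) - 15647}{-7124 + \left(-18 + 3 \cdot 89\right)} = \frac{-54 - 15647}{-7124 + \left(-18 + 267\right)} = - \frac{15701}{-7124 + 249} = - \frac{15701}{-6875} = \left(-15701\right) \left(- \frac{1}{6875}\right) = \frac{15701}{6875}$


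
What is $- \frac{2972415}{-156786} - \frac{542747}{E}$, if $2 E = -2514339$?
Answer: $\frac{2547949740323}{131404384818} \approx 19.39$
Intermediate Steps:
$E = - \frac{2514339}{2}$ ($E = \frac{1}{2} \left(-2514339\right) = - \frac{2514339}{2} \approx -1.2572 \cdot 10^{6}$)
$- \frac{2972415}{-156786} - \frac{542747}{E} = - \frac{2972415}{-156786} - \frac{542747}{- \frac{2514339}{2}} = \left(-2972415\right) \left(- \frac{1}{156786}\right) - - \frac{1085494}{2514339} = \frac{990805}{52262} + \frac{1085494}{2514339} = \frac{2547949740323}{131404384818}$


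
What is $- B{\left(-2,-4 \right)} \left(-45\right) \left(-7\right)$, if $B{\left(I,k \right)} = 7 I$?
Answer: $4410$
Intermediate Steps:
$- B{\left(-2,-4 \right)} \left(-45\right) \left(-7\right) = - 7 \left(-2\right) \left(-45\right) \left(-7\right) = \left(-1\right) \left(-14\right) \left(-45\right) \left(-7\right) = 14 \left(-45\right) \left(-7\right) = \left(-630\right) \left(-7\right) = 4410$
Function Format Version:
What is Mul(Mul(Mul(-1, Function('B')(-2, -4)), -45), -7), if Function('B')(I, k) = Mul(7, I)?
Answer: 4410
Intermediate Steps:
Mul(Mul(Mul(-1, Function('B')(-2, -4)), -45), -7) = Mul(Mul(Mul(-1, Mul(7, -2)), -45), -7) = Mul(Mul(Mul(-1, -14), -45), -7) = Mul(Mul(14, -45), -7) = Mul(-630, -7) = 4410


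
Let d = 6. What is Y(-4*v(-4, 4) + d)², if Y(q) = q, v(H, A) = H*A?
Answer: 4900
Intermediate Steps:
v(H, A) = A*H
Y(-4*v(-4, 4) + d)² = (-16*(-4) + 6)² = (-4*(-16) + 6)² = (64 + 6)² = 70² = 4900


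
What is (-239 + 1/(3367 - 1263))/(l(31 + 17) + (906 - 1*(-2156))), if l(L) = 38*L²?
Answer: -502855/190651856 ≈ -0.0026376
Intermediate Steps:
(-239 + 1/(3367 - 1263))/(l(31 + 17) + (906 - 1*(-2156))) = (-239 + 1/(3367 - 1263))/(38*(31 + 17)² + (906 - 1*(-2156))) = (-239 + 1/2104)/(38*48² + (906 + 2156)) = (-239 + 1/2104)/(38*2304 + 3062) = -502855/(2104*(87552 + 3062)) = -502855/2104/90614 = -502855/2104*1/90614 = -502855/190651856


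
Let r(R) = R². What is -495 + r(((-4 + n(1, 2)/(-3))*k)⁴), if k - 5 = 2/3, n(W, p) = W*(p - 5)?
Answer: 6975756946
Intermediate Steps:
n(W, p) = W*(-5 + p)
k = 17/3 (k = 5 + 2/3 = 5 + 2*(⅓) = 5 + ⅔ = 17/3 ≈ 5.6667)
-495 + r(((-4 + n(1, 2)/(-3))*k)⁴) = -495 + (((-4 + (1*(-5 + 2))/(-3))*(17/3))⁴)² = -495 + (((-4 + (1*(-3))*(-⅓))*(17/3))⁴)² = -495 + (((-4 - 3*(-⅓))*(17/3))⁴)² = -495 + (((-4 + 1)*(17/3))⁴)² = -495 + ((-3*17/3)⁴)² = -495 + ((-17)⁴)² = -495 + 83521² = -495 + 6975757441 = 6975756946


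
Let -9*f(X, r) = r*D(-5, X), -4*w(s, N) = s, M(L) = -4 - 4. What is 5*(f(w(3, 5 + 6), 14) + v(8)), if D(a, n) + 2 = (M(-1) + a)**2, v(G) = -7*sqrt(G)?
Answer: -11690/9 - 70*sqrt(2) ≈ -1397.9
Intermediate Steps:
M(L) = -8
w(s, N) = -s/4
D(a, n) = -2 + (-8 + a)**2
f(X, r) = -167*r/9 (f(X, r) = -r*(-2 + (-8 - 5)**2)/9 = -r*(-2 + (-13)**2)/9 = -r*(-2 + 169)/9 = -r*167/9 = -167*r/9)
5*(f(w(3, 5 + 6), 14) + v(8)) = 5*(-167/9*14 - 14*sqrt(2)) = 5*(-2338/9 - 14*sqrt(2)) = -11690/9 - 70*sqrt(2)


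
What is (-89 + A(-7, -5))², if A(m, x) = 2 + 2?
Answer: 7225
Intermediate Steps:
A(m, x) = 4
(-89 + A(-7, -5))² = (-89 + 4)² = (-85)² = 7225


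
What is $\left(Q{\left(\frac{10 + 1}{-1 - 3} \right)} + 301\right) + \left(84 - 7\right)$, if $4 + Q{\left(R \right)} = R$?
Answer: $\frac{1485}{4} \approx 371.25$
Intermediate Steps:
$Q{\left(R \right)} = -4 + R$
$\left(Q{\left(\frac{10 + 1}{-1 - 3} \right)} + 301\right) + \left(84 - 7\right) = \left(\left(-4 + \frac{10 + 1}{-1 - 3}\right) + 301\right) + \left(84 - 7\right) = \left(\left(-4 + \frac{11}{-4}\right) + 301\right) + \left(84 - 7\right) = \left(\left(-4 + 11 \left(- \frac{1}{4}\right)\right) + 301\right) + 77 = \left(\left(-4 - \frac{11}{4}\right) + 301\right) + 77 = \left(- \frac{27}{4} + 301\right) + 77 = \frac{1177}{4} + 77 = \frac{1485}{4}$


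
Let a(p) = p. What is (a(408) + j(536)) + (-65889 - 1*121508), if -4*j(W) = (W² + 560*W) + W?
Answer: -333987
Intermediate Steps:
j(W) = -561*W/4 - W²/4 (j(W) = -((W² + 560*W) + W)/4 = -(W² + 561*W)/4 = -561*W/4 - W²/4)
(a(408) + j(536)) + (-65889 - 1*121508) = (408 - ¼*536*(561 + 536)) + (-65889 - 1*121508) = (408 - ¼*536*1097) + (-65889 - 121508) = (408 - 146998) - 187397 = -146590 - 187397 = -333987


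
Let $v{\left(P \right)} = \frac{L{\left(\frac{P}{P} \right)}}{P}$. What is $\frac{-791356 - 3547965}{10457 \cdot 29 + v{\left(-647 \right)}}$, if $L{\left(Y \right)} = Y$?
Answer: $- \frac{2807540687}{196204690} \approx -14.309$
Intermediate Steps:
$v{\left(P \right)} = \frac{1}{P}$ ($v{\left(P \right)} = \frac{P \frac{1}{P}}{P} = 1 \frac{1}{P} = \frac{1}{P}$)
$\frac{-791356 - 3547965}{10457 \cdot 29 + v{\left(-647 \right)}} = \frac{-791356 - 3547965}{10457 \cdot 29 + \frac{1}{-647}} = - \frac{4339321}{303253 - \frac{1}{647}} = - \frac{4339321}{\frac{196204690}{647}} = \left(-4339321\right) \frac{647}{196204690} = - \frac{2807540687}{196204690}$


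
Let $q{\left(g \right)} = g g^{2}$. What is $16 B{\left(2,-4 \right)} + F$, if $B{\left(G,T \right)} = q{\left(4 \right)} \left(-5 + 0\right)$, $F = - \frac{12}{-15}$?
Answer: $- \frac{25596}{5} \approx -5119.2$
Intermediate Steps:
$q{\left(g \right)} = g^{3}$
$F = \frac{4}{5}$ ($F = \left(-12\right) \left(- \frac{1}{15}\right) = \frac{4}{5} \approx 0.8$)
$B{\left(G,T \right)} = -320$ ($B{\left(G,T \right)} = 4^{3} \left(-5 + 0\right) = 64 \left(-5\right) = -320$)
$16 B{\left(2,-4 \right)} + F = 16 \left(-320\right) + \frac{4}{5} = -5120 + \frac{4}{5} = - \frac{25596}{5}$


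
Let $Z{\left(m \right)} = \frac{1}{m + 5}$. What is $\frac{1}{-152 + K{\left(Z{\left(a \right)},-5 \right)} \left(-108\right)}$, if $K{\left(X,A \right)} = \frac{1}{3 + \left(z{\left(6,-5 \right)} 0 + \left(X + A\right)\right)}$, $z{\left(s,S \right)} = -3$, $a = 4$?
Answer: $- \frac{17}{1612} \approx -0.010546$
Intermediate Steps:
$Z{\left(m \right)} = \frac{1}{5 + m}$
$K{\left(X,A \right)} = \frac{1}{3 + A + X}$ ($K{\left(X,A \right)} = \frac{1}{3 + \left(\left(-3\right) 0 + \left(X + A\right)\right)} = \frac{1}{3 + \left(0 + \left(A + X\right)\right)} = \frac{1}{3 + \left(A + X\right)} = \frac{1}{3 + A + X}$)
$\frac{1}{-152 + K{\left(Z{\left(a \right)},-5 \right)} \left(-108\right)} = \frac{1}{-152 + \frac{1}{3 - 5 + \frac{1}{5 + 4}} \left(-108\right)} = \frac{1}{-152 + \frac{1}{3 - 5 + \frac{1}{9}} \left(-108\right)} = \frac{1}{-152 + \frac{1}{- \frac{17}{9}} \left(-108\right)} = \frac{1}{-152 - - \frac{972}{17}} = \frac{1}{-152 + \frac{972}{17}} = \frac{1}{- \frac{1612}{17}} = - \frac{17}{1612}$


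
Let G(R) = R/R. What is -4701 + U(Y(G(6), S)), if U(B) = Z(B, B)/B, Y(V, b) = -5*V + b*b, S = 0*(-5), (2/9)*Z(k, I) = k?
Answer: -9393/2 ≈ -4696.5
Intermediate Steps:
Z(k, I) = 9*k/2
G(R) = 1
S = 0
Y(V, b) = b² - 5*V (Y(V, b) = -5*V + b² = b² - 5*V)
U(B) = 9/2 (U(B) = (9*B/2)/B = 9/2)
-4701 + U(Y(G(6), S)) = -4701 + 9/2 = -9393/2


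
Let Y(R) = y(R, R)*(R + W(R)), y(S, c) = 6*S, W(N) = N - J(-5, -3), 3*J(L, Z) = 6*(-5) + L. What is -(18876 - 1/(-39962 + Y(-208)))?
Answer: -8770657895/464646 ≈ -18876.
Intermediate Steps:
J(L, Z) = -10 + L/3 (J(L, Z) = (6*(-5) + L)/3 = (-30 + L)/3 = -10 + L/3)
W(N) = 35/3 + N (W(N) = N - (-10 + (⅓)*(-5)) = N - (-10 - 5/3) = N - 1*(-35/3) = N + 35/3 = 35/3 + N)
Y(R) = 6*R*(35/3 + 2*R) (Y(R) = (6*R)*(R + (35/3 + R)) = (6*R)*(35/3 + 2*R) = 6*R*(35/3 + 2*R))
-(18876 - 1/(-39962 + Y(-208))) = -(18876 - 1/(-39962 + 2*(-208)*(35 + 6*(-208)))) = -(18876 - 1/(-39962 + 2*(-208)*(35 - 1248))) = -(18876 - 1/(-39962 + 2*(-208)*(-1213))) = -(18876 - 1/(-39962 + 504608)) = -(18876 - 1/464646) = -1*8770657895/464646 = -8770657895/464646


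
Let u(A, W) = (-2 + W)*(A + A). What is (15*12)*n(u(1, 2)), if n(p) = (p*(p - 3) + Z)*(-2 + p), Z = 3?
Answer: -1080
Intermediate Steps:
u(A, W) = 2*A*(-2 + W) (u(A, W) = (-2 + W)*(2*A) = 2*A*(-2 + W))
n(p) = (-2 + p)*(3 + p*(-3 + p)) (n(p) = (p*(p - 3) + 3)*(-2 + p) = (p*(-3 + p) + 3)*(-2 + p) = (3 + p*(-3 + p))*(-2 + p) = (-2 + p)*(3 + p*(-3 + p)))
(15*12)*n(u(1, 2)) = (15*12)*(-6 + (2*1*(-2 + 2))³ - 5*4*(-2 + 2)² + 9*(2*1*(-2 + 2))) = 180*(-6 + (2*1*0)³ - 5*(2*1*0)² + 9*(2*1*0)) = 180*(-6 + 0³ - 5*0² + 9*0) = 180*(-6 + 0 - 5*0 + 0) = 180*(-6 + 0 + 0 + 0) = 180*(-6) = -1080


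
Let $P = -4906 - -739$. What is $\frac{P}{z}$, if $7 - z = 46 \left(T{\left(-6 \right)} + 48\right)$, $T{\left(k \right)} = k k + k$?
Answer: $\frac{4167}{3581} \approx 1.1636$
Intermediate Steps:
$T{\left(k \right)} = k + k^{2}$ ($T{\left(k \right)} = k^{2} + k = k + k^{2}$)
$P = -4167$ ($P = -4906 + 739 = -4167$)
$z = -3581$ ($z = 7 - 46 \left(- 6 \left(1 - 6\right) + 48\right) = 7 - 46 \left(\left(-6\right) \left(-5\right) + 48\right) = 7 - 46 \left(30 + 48\right) = 7 - 46 \cdot 78 = 7 - 3588 = -3581$)
$\frac{P}{z} = - \frac{4167}{-3581} = \left(-4167\right) \left(- \frac{1}{3581}\right) = \frac{4167}{3581}$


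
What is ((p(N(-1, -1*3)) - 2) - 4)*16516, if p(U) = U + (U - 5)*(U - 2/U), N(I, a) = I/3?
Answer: -5433764/9 ≈ -6.0375e+5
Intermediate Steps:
N(I, a) = I/3 (N(I, a) = I*(1/3) = I/3)
p(U) = U + (-5 + U)*(U - 2/U)
((p(N(-1, -1*3)) - 2) - 4)*16516 = (((-2 + ((1/3)*(-1))**2 - 4*(-1)/3 + 10/(((1/3)*(-1)))) - 2) - 4)*16516 = (((-2 + (-1/3)**2 - 4*(-1/3) + 10/(-1/3)) - 2) - 4)*16516 = (((-2 + 1/9 + 4/3 + 10*(-3)) - 2) - 4)*16516 = (((-2 + 1/9 + 4/3 - 30) - 2) - 4)*16516 = ((-275/9 - 2) - 4)*16516 = (-293/9 - 4)*16516 = -329/9*16516 = -5433764/9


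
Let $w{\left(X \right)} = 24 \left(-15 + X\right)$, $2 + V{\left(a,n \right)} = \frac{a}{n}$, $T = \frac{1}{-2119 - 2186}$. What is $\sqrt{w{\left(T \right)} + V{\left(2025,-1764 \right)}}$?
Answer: $\frac{i \sqrt{2991259345}}{2870} \approx 19.057 i$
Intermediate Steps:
$T = - \frac{1}{4305}$ ($T = \frac{1}{-4305} = - \frac{1}{4305} \approx -0.00023229$)
$V{\left(a,n \right)} = -2 + \frac{a}{n}$
$w{\left(X \right)} = -360 + 24 X$
$\sqrt{w{\left(T \right)} + V{\left(2025,-1764 \right)}} = \sqrt{\left(-360 + 24 \left(- \frac{1}{4305}\right)\right) - \left(2 - \frac{2025}{-1764}\right)} = \sqrt{\left(-360 - \frac{8}{1435}\right) + \left(-2 + 2025 \left(- \frac{1}{1764}\right)\right)} = \sqrt{- \frac{516608}{1435} - \frac{617}{196}} = \sqrt{- \frac{14591509}{40180}} = \frac{i \sqrt{2991259345}}{2870}$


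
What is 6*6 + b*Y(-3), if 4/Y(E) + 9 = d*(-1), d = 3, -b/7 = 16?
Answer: 220/3 ≈ 73.333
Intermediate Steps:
b = -112 (b = -7*16 = -112)
Y(E) = -⅓ (Y(E) = 4/(-9 + 3*(-1)) = 4/(-9 - 3) = 4/(-12) = 4*(-1/12) = -⅓)
6*6 + b*Y(-3) = 6*6 - 112*(-⅓) = 36 + 112/3 = 220/3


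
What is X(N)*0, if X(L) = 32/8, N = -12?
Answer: 0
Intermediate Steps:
X(L) = 4 (X(L) = 32*(1/8) = 4)
X(N)*0 = 4*0 = 0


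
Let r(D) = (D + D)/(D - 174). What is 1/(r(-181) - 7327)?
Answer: -355/2600723 ≈ -0.00013650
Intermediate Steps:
r(D) = 2*D/(-174 + D) (r(D) = (2*D)/(-174 + D) = 2*D/(-174 + D))
1/(r(-181) - 7327) = 1/(2*(-181)/(-174 - 181) - 7327) = 1/(2*(-181)/(-355) - 7327) = 1/(2*(-181)*(-1/355) - 7327) = 1/(362/355 - 7327) = 1/(-2600723/355) = -355/2600723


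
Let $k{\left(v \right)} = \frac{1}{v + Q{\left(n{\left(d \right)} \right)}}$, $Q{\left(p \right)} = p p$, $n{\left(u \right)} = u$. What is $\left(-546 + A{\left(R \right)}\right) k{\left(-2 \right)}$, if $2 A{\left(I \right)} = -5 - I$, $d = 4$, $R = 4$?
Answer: $- \frac{1101}{28} \approx -39.321$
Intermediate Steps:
$Q{\left(p \right)} = p^{2}$
$k{\left(v \right)} = \frac{1}{16 + v}$ ($k{\left(v \right)} = \frac{1}{v + 4^{2}} = \frac{1}{v + 16} = \frac{1}{16 + v}$)
$A{\left(I \right)} = - \frac{5}{2} - \frac{I}{2}$ ($A{\left(I \right)} = \frac{-5 - I}{2} = - \frac{5}{2} - \frac{I}{2}$)
$\left(-546 + A{\left(R \right)}\right) k{\left(-2 \right)} = \frac{-546 - \frac{9}{2}}{16 - 2} = \frac{-546 - \frac{9}{2}}{14} = \left(-546 - \frac{9}{2}\right) \frac{1}{14} = \left(- \frac{1101}{2}\right) \frac{1}{14} = - \frac{1101}{28}$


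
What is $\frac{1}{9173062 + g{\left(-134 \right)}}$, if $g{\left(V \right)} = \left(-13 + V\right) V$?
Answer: $\frac{1}{9192760} \approx 1.0878 \cdot 10^{-7}$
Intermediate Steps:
$g{\left(V \right)} = V \left(-13 + V\right)$
$\frac{1}{9173062 + g{\left(-134 \right)}} = \frac{1}{9173062 - 134 \left(-13 - 134\right)} = \frac{1}{9173062 - -19698} = \frac{1}{9173062 + 19698} = \frac{1}{9192760}$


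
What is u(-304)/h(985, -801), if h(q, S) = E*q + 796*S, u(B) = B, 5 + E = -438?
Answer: 304/1073951 ≈ 0.00028307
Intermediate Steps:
E = -443 (E = -5 - 438 = -443)
h(q, S) = -443*q + 796*S
u(-304)/h(985, -801) = -304/(-443*985 + 796*(-801)) = -304/(-436355 - 637596) = -304/(-1073951) = -304*(-1/1073951) = 304/1073951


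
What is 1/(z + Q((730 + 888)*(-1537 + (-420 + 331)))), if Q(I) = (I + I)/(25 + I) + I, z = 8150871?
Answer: 2630843/14522266514265 ≈ 1.8116e-7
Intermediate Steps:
Q(I) = I + 2*I/(25 + I) (Q(I) = (2*I)/(25 + I) + I = 2*I/(25 + I) + I = I + 2*I/(25 + I))
1/(z + Q((730 + 888)*(-1537 + (-420 + 331)))) = 1/(8150871 + ((730 + 888)*(-1537 + (-420 + 331)))*(27 + (730 + 888)*(-1537 + (-420 + 331)))/(25 + (730 + 888)*(-1537 + (-420 + 331)))) = 1/(8150871 + (1618*(-1537 - 89))*(27 + 1618*(-1537 - 89))/(25 + 1618*(-1537 - 89))) = 1/(8150871 + (1618*(-1626))*(27 + 1618*(-1626))/(25 + 1618*(-1626))) = 1/(8150871 - 2630868*(27 - 2630868)/(25 - 2630868)) = 1/(8150871 - 2630868*(-2630841)/(-2630843)) = 1/(8150871 - 2630868*(-1/2630843)*(-2630841)) = 1/(8150871 - 6921395399988/2630843) = 1/(14522266514265/2630843) = 2630843/14522266514265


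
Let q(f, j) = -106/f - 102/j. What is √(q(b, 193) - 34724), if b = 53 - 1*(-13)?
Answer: I*√1408636513119/6369 ≈ 186.35*I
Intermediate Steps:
b = 66 (b = 53 + 13 = 66)
√(q(b, 193) - 34724) = √((-106/66 - 102/193) - 34724) = √((-106*1/66 - 102*1/193) - 34724) = √((-53/33 - 102/193) - 34724) = √(-13595/6369 - 34724) = √(-221170751/6369) = I*√1408636513119/6369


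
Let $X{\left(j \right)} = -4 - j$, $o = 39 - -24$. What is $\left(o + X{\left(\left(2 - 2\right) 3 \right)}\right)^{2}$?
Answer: $3481$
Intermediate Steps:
$o = 63$ ($o = 39 + 24 = 63$)
$\left(o + X{\left(\left(2 - 2\right) 3 \right)}\right)^{2} = \left(63 - \left(4 + \left(2 - 2\right) 3\right)\right)^{2} = \left(63 - \left(4 + 0 \cdot 3\right)\right)^{2} = \left(63 - 4\right)^{2} = 59^{2} = 3481$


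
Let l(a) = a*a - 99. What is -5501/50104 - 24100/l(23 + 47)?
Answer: -1233916701/240549304 ≈ -5.1296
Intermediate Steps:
l(a) = -99 + a² (l(a) = a² - 99 = -99 + a²)
-5501/50104 - 24100/l(23 + 47) = -5501/50104 - 24100/(-99 + (23 + 47)²) = -5501*1/50104 - 24100/(-99 + 70²) = -5501/50104 - 24100/(-99 + 4900) = -5501/50104 - 24100/4801 = -1233916701/240549304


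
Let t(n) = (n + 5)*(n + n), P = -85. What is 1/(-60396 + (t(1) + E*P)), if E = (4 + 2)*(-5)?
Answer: -1/57834 ≈ -1.7291e-5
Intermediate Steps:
t(n) = 2*n*(5 + n) (t(n) = (5 + n)*(2*n) = 2*n*(5 + n))
E = -30 (E = 6*(-5) = -30)
1/(-60396 + (t(1) + E*P)) = 1/(-60396 + (2*1*(5 + 1) - 30*(-85))) = 1/(-60396 + (2*1*6 + 2550)) = 1/(-60396 + (12 + 2550)) = 1/(-60396 + 2562) = 1/(-57834) = -1/57834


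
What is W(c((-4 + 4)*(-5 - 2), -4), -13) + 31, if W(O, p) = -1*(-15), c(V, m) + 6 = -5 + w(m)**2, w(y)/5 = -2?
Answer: 46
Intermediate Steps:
w(y) = -10 (w(y) = 5*(-2) = -10)
c(V, m) = 89 (c(V, m) = -6 + (-5 + (-10)**2) = -6 + (-5 + 100) = -6 + 95 = 89)
W(O, p) = 15
W(c((-4 + 4)*(-5 - 2), -4), -13) + 31 = 15 + 31 = 46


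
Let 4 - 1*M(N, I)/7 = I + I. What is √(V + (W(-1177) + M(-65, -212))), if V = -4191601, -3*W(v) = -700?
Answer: I*√37695345/3 ≈ 2046.6*I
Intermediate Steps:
W(v) = 700/3 (W(v) = -⅓*(-700) = 700/3)
M(N, I) = 28 - 14*I (M(N, I) = 28 - 7*(I + I) = 28 - 14*I)
√(V + (W(-1177) + M(-65, -212))) = √(-4191601 + (700/3 + (28 - 14*(-212)))) = √(-4191601 + (700/3 + (28 + 2968))) = √(-4191601 + (700/3 + 2996)) = √(-4191601 + 9688/3) = √(-12565115/3) = I*√37695345/3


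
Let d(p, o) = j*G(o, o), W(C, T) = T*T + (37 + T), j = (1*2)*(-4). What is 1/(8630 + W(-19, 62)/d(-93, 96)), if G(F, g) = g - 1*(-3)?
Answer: 792/6831017 ≈ 0.00011594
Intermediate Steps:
j = -8 (j = 2*(-4) = -8)
G(F, g) = 3 + g (G(F, g) = g + 3 = 3 + g)
W(C, T) = 37 + T + T² (W(C, T) = T² + (37 + T) = 37 + T + T²)
d(p, o) = -24 - 8*o (d(p, o) = -8*(3 + o) = -24 - 8*o)
1/(8630 + W(-19, 62)/d(-93, 96)) = 1/(8630 + (37 + 62 + 62²)/(-24 - 8*96)) = 1/(8630 + (37 + 62 + 3844)/(-24 - 768)) = 1/(8630 + 3943/(-792)) = 1/(8630 + 3943*(-1/792)) = 1/(8630 - 3943/792) = 1/(6831017/792) = 792/6831017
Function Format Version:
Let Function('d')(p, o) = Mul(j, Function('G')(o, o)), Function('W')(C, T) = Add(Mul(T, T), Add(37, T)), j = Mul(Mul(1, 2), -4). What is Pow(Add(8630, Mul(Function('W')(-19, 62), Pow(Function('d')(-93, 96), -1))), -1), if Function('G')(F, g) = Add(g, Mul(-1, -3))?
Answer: Rational(792, 6831017) ≈ 0.00011594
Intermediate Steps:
j = -8 (j = Mul(2, -4) = -8)
Function('G')(F, g) = Add(3, g) (Function('G')(F, g) = Add(g, 3) = Add(3, g))
Function('W')(C, T) = Add(37, T, Pow(T, 2)) (Function('W')(C, T) = Add(Pow(T, 2), Add(37, T)) = Add(37, T, Pow(T, 2)))
Function('d')(p, o) = Add(-24, Mul(-8, o)) (Function('d')(p, o) = Mul(-8, Add(3, o)) = Add(-24, Mul(-8, o)))
Pow(Add(8630, Mul(Function('W')(-19, 62), Pow(Function('d')(-93, 96), -1))), -1) = Pow(Add(8630, Mul(Add(37, 62, Pow(62, 2)), Pow(Add(-24, Mul(-8, 96)), -1))), -1) = Pow(Add(8630, Mul(Add(37, 62, 3844), Pow(Add(-24, -768), -1))), -1) = Pow(Add(8630, Mul(3943, Pow(-792, -1))), -1) = Pow(Add(8630, Mul(3943, Rational(-1, 792))), -1) = Pow(Add(8630, Rational(-3943, 792)), -1) = Pow(Rational(6831017, 792), -1) = Rational(792, 6831017)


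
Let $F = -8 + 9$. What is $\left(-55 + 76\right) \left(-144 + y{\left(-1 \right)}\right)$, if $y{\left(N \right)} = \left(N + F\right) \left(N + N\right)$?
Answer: $-3024$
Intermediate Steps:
$F = 1$
$y{\left(N \right)} = 2 N \left(1 + N\right)$ ($y{\left(N \right)} = \left(N + 1\right) \left(N + N\right) = \left(1 + N\right) 2 N = 2 N \left(1 + N\right)$)
$\left(-55 + 76\right) \left(-144 + y{\left(-1 \right)}\right) = \left(-55 + 76\right) \left(-144 + 2 \left(-1\right) \left(1 - 1\right)\right) = 21 \left(-144 + 2 \left(-1\right) 0\right) = 21 \left(-144 + 0\right) = 21 \left(-144\right) = -3024$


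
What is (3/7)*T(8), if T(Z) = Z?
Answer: 24/7 ≈ 3.4286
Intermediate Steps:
(3/7)*T(8) = (3/7)*8 = 24/7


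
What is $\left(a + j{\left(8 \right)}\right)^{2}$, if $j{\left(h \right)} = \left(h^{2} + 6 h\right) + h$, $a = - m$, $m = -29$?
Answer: $22201$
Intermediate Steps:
$a = 29$ ($a = \left(-1\right) \left(-29\right) = 29$)
$j{\left(h \right)} = h^{2} + 7 h$
$\left(a + j{\left(8 \right)}\right)^{2} = \left(29 + 8 \left(7 + 8\right)\right)^{2} = \left(29 + 8 \cdot 15\right)^{2} = \left(29 + 120\right)^{2} = 149^{2} = 22201$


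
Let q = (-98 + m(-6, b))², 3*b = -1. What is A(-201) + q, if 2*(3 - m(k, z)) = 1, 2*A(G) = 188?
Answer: 36857/4 ≈ 9214.3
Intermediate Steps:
b = -⅓ (b = (⅓)*(-1) = -⅓ ≈ -0.33333)
A(G) = 94 (A(G) = (½)*188 = 94)
m(k, z) = 5/2 (m(k, z) = 3 - ½*1 = 3 - ½ = 5/2)
q = 36481/4 (q = (-98 + 5/2)² = (-191/2)² = 36481/4 ≈ 9120.3)
A(-201) + q = 94 + 36481/4 = 36857/4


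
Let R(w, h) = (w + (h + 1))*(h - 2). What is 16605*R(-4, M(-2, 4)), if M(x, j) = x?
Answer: 332100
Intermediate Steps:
R(w, h) = (-2 + h)*(1 + h + w) (R(w, h) = (w + (1 + h))*(-2 + h) = (1 + h + w)*(-2 + h) = (-2 + h)*(1 + h + w))
16605*R(-4, M(-2, 4)) = 16605*(-2 + (-2)² - 1*(-2) - 2*(-4) - 2*(-4)) = 16605*(-2 + 4 + 2 + 8 + 8) = 16605*20 = 332100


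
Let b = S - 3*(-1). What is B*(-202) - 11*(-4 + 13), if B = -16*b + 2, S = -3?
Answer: -503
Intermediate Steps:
b = 0 (b = -3 - 3*(-1) = -3 + 3 = 0)
B = 2 (B = -16*0 + 2 = 0 + 2 = 2)
B*(-202) - 11*(-4 + 13) = 2*(-202) - 11*(-4 + 13) = -404 - 11*9 = -404 - 99 = -503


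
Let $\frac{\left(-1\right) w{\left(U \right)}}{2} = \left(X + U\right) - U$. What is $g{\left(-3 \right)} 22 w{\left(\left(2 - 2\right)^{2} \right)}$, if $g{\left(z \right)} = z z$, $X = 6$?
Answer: $-2376$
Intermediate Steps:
$g{\left(z \right)} = z^{2}$
$w{\left(U \right)} = -12$ ($w{\left(U \right)} = - 2 \left(\left(6 + U\right) - U\right) = \left(-2\right) 6 = -12$)
$g{\left(-3 \right)} 22 w{\left(\left(2 - 2\right)^{2} \right)} = \left(-3\right)^{2} \cdot 22 \left(-12\right) = 9 \cdot 22 \left(-12\right) = 198 \left(-12\right) = -2376$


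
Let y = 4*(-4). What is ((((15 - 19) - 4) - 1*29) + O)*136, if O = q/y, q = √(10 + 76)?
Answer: -5032 - 17*√86/2 ≈ -5110.8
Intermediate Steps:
y = -16
q = √86 ≈ 9.2736
O = -√86/16 (O = √86/(-16) = √86*(-1/16) = -√86/16 ≈ -0.57960)
((((15 - 19) - 4) - 1*29) + O)*136 = ((((15 - 19) - 4) - 1*29) - √86/16)*136 = (((-4 - 4) - 29) - √86/16)*136 = ((-8 - 29) - √86/16)*136 = (-37 - √86/16)*136 = -5032 - 17*√86/2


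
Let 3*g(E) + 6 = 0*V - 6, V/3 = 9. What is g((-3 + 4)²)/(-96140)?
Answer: 1/24035 ≈ 4.1606e-5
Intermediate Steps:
V = 27 (V = 3*9 = 27)
g(E) = -4 (g(E) = -2 + (0*27 - 6)/3 = -2 + (0 - 6)/3 = -2 + (⅓)*(-6) = -2 - 2 = -4)
g((-3 + 4)²)/(-96140) = -4/(-96140) = -4*(-1/96140) = 1/24035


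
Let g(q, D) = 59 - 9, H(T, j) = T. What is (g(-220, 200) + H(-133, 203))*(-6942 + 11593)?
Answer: -386033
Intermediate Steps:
g(q, D) = 50
(g(-220, 200) + H(-133, 203))*(-6942 + 11593) = (50 - 133)*(-6942 + 11593) = -83*4651 = -386033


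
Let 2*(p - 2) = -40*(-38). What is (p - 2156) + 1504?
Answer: 110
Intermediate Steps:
p = 762 (p = 2 + (-40*(-38))/2 = 2 + (½)*1520 = 2 + 760 = 762)
(p - 2156) + 1504 = (762 - 2156) + 1504 = -1394 + 1504 = 110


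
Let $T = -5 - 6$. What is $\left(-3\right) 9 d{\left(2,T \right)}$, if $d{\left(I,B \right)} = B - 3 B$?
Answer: $-594$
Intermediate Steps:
$T = -11$ ($T = -5 - 6 = -11$)
$d{\left(I,B \right)} = - 2 B$
$\left(-3\right) 9 d{\left(2,T \right)} = \left(-3\right) 9 \left(\left(-2\right) \left(-11\right)\right) = \left(-27\right) 22 = -594$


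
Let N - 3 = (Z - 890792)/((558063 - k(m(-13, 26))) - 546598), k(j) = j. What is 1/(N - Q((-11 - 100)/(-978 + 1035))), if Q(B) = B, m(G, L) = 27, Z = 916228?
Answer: 5719/41012 ≈ 0.13945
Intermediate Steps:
N = 29875/5719 (N = 3 + (916228 - 890792)/((558063 - 1*27) - 546598) = 3 + 25436/((558063 - 27) - 546598) = 3 + 25436/(558036 - 546598) = 3 + 25436/11438 = 3 + 25436*(1/11438) = 3 + 12718/5719 = 29875/5719 ≈ 5.2238)
1/(N - Q((-11 - 100)/(-978 + 1035))) = 1/(29875/5719 - (-11 - 100)/(-978 + 1035)) = 1/(29875/5719 - (-111)/57) = 1/(29875/5719 - 1*(-37/19)) = 1/(29875/5719 + 37/19) = 1/(41012/5719) = 5719/41012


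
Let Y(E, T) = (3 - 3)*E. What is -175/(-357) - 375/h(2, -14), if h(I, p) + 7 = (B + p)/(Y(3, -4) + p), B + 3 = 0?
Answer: 29975/459 ≈ 65.305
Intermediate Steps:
B = -3 (B = -3 + 0 = -3)
Y(E, T) = 0 (Y(E, T) = 0*E = 0)
h(I, p) = -7 + (-3 + p)/p (h(I, p) = -7 + (-3 + p)/(0 + p) = -7 + (-3 + p)/p)
-175/(-357) - 375/h(2, -14) = -175/(-357) - 375/(-6 - 3/(-14)) = -175*(-1/357) - 375/(-6 - 3*(-1/14)) = 25/51 - 375/(-6 + 3/14) = 25/51 - 375/(-81/14) = 25/51 - 375*(-14/81) = 25/51 + 1750/27 = 29975/459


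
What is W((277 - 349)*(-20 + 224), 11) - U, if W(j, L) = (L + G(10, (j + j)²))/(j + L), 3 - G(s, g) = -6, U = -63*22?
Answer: 20342302/14677 ≈ 1386.0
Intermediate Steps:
U = -1386
G(s, g) = 9 (G(s, g) = 3 - 1*(-6) = 3 + 6 = 9)
W(j, L) = (9 + L)/(L + j) (W(j, L) = (L + 9)/(j + L) = (9 + L)/(L + j))
W((277 - 349)*(-20 + 224), 11) - U = (9 + 11)/(11 + (277 - 349)*(-20 + 224)) - 1*(-1386) = 20/(11 - 72*204) + 1386 = 20/(11 - 14688) + 1386 = 20/(-14677) + 1386 = -1/14677*20 + 1386 = -20/14677 + 1386 = 20342302/14677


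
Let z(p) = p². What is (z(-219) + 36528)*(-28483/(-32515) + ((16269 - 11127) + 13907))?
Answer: 7476150599586/4645 ≈ 1.6095e+9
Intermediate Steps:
(z(-219) + 36528)*(-28483/(-32515) + ((16269 - 11127) + 13907)) = ((-219)² + 36528)*(-28483/(-32515) + ((16269 - 11127) + 13907)) = (47961 + 36528)*(-28483*(-1/32515) + (5142 + 13907)) = 84489*(4069/4645 + 19049) = 84489*(88486674/4645) = 7476150599586/4645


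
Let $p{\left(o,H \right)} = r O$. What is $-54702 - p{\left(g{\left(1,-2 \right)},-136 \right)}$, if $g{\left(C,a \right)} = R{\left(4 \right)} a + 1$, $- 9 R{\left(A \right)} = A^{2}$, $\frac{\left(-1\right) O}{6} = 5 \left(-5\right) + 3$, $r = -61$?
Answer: $-46650$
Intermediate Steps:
$O = 132$ ($O = - 6 \left(5 \left(-5\right) + 3\right) = - 6 \left(-25 + 3\right) = \left(-6\right) \left(-22\right) = 132$)
$R{\left(A \right)} = - \frac{A^{2}}{9}$
$g{\left(C,a \right)} = 1 - \frac{16 a}{9}$ ($g{\left(C,a \right)} = - \frac{4^{2}}{9} a + 1 = \left(- \frac{1}{9}\right) 16 a + 1 = - \frac{16 a}{9} + 1 = 1 - \frac{16 a}{9}$)
$p{\left(o,H \right)} = -8052$ ($p{\left(o,H \right)} = \left(-61\right) 132 = -8052$)
$-54702 - p{\left(g{\left(1,-2 \right)},-136 \right)} = -54702 - -8052 = -54702 + 8052 = -46650$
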